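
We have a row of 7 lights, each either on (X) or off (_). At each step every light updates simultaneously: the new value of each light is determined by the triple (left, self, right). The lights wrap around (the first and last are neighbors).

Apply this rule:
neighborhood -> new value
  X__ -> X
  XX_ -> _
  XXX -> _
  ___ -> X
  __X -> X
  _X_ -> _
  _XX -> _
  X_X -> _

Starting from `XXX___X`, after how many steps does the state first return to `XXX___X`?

2

___XXX_
XXX___X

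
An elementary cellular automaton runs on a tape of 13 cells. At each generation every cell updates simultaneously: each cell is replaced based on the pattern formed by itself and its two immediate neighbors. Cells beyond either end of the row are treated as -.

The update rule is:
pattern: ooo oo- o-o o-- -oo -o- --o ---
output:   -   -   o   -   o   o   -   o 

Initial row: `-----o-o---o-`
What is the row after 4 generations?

ooooo-o-o-ooo

oooo-ooo-o-o-
o---oo--oooo-
o-o-o---o----
ooooo-o-o-ooo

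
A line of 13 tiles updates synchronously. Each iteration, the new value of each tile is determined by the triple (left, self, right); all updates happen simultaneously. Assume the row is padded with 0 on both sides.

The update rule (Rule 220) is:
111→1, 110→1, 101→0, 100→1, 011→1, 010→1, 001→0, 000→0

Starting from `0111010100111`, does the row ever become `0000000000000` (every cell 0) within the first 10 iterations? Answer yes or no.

no

0111010110111
0111010110111  (fixed point — unchanged through iteration 10)
iteration 10 is 0111010110111, still not uniform 0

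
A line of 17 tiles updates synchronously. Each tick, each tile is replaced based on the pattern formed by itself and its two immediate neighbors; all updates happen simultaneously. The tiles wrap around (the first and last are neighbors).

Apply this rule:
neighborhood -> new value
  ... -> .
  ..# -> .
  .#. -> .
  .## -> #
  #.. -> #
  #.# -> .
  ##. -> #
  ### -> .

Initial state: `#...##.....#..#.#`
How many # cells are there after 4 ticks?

##..###.....#...#
.##.#.##.....#..#
.##...###.....#..
.###..#.##.....#.
count of #: 7

7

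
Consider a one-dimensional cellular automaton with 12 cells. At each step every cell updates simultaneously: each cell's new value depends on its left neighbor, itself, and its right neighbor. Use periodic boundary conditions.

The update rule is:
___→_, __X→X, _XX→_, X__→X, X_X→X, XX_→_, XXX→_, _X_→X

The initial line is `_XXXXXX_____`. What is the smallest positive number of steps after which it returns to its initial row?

10

X______X____
XX____XXX__X
__X__X___XX_
_XXXXXX_X__X
X______XXXXX
_X____X_____
XXX__XXX____
___XX___X__X
X_X__X_XXXXX
_XXXXXX_____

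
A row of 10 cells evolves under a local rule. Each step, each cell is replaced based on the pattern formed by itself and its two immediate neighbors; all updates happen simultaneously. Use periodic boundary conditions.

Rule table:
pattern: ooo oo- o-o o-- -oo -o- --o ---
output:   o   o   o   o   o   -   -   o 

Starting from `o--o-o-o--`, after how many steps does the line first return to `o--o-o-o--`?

-o--o-o-o-
--o--o-o-o
o--o--o-o-
-o--o--o-o
o-o--o--o-
-o-o--o--o
o-o-o--o--
-o-o-o--o-
--o-o-o--o
o--o-o-o--

10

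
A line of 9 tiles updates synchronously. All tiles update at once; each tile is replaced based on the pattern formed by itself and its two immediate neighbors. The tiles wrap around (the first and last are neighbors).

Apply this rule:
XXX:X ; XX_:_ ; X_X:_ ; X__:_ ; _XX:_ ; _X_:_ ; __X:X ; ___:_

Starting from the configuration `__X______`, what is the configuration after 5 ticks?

______X__

tick 1: _X_______
tick 2: X________
tick 3: ________X
tick 4: _______X_
tick 5: ______X__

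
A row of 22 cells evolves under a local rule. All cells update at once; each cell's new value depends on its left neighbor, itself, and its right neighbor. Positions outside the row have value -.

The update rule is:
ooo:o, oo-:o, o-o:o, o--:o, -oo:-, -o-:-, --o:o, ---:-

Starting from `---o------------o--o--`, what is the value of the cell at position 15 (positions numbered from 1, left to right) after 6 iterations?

--o-o----------o-oo-o-
-o-o-o--------o-o-oo-o
o-o-o-o------o-o-o-oo-
-o-o-o-o----o-o-o-o-oo
o-o-o-o-o--o-o-o-o-o-o
-o-o-o-o-oo-o-o-o-o-o-
position 15 holds o

o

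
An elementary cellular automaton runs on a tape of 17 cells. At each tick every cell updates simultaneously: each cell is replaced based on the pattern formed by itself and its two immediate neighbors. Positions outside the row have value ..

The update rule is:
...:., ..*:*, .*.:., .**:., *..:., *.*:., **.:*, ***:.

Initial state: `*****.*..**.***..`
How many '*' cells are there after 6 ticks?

2

....*...*.*...*..
...*...*.....*...
..*...*.....*....
.*...*.....*.....
*...*.....*......
...*.....*.......
count of *: 2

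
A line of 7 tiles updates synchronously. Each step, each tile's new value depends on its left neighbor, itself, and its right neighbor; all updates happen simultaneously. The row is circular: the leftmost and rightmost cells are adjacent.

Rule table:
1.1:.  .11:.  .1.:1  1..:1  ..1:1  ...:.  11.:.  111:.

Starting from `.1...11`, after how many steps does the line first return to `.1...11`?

step 1: .11.1..
step 2: 1...11.
step 3: 11.1...
step 4: ...11.1
step 5: 1.1...1
step 6: ..11.1.
step 7: .1...11

7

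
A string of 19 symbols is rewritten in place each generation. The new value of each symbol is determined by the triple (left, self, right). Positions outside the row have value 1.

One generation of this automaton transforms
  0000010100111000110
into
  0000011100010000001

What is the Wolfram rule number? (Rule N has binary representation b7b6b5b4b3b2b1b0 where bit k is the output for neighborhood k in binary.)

position 11: 111 → 1  (bit 7 = 1)
position 12: 110 → 0  (bit 6 = 0)
position 6: 101 → 1  (bit 5 = 1)
position 0: 100 → 0  (bit 4 = 0)
position 10: 011 → 0  (bit 3 = 0)
position 5: 010 → 1  (bit 2 = 1)
position 4: 001 → 0  (bit 1 = 0)
position 1: 000 → 0  (bit 0 = 0)
bits b7..b0 = 10100100 = 164

164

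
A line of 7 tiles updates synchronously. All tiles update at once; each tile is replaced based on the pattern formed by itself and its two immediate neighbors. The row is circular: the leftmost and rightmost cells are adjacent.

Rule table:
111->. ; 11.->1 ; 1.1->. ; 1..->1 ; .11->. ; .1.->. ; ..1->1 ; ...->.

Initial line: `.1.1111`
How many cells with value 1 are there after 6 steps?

2

......1
1....1.
.1..1..
1.11.1.
...1...
..1.1..
count of 1: 2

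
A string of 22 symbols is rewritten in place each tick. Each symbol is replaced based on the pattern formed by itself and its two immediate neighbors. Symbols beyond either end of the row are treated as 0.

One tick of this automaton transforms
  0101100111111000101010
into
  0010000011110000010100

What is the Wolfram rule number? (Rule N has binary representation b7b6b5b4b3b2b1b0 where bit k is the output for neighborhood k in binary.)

position 8: 111 → 1  (bit 7 = 1)
position 4: 110 → 0  (bit 6 = 0)
position 2: 101 → 1  (bit 5 = 1)
position 5: 100 → 0  (bit 4 = 0)
position 3: 011 → 0  (bit 3 = 0)
position 1: 010 → 0  (bit 2 = 0)
position 0: 001 → 0  (bit 1 = 0)
position 14: 000 → 0  (bit 0 = 0)
bits b7..b0 = 10100000 = 160

160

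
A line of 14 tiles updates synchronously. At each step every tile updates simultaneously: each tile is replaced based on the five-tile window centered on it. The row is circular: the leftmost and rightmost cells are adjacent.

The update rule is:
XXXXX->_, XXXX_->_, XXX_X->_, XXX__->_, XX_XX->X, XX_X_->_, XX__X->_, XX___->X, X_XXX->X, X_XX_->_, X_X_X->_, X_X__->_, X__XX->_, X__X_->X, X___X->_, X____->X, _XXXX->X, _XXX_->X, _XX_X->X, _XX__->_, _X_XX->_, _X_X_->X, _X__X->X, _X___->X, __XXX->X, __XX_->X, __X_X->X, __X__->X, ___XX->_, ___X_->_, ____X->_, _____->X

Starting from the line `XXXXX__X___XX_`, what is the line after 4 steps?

XXXX__XX_XXXX_

step 1: XX____XXX__XXX
step 2: __XX__XX___XX_
step 3: __X___X_X__X_X
step 4: XXXX__XX_XXXX_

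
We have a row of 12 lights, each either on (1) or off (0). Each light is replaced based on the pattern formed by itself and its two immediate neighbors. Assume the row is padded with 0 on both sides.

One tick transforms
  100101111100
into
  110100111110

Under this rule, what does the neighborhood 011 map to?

At position 5 the neighborhood is 011; the next row has 0 there.

0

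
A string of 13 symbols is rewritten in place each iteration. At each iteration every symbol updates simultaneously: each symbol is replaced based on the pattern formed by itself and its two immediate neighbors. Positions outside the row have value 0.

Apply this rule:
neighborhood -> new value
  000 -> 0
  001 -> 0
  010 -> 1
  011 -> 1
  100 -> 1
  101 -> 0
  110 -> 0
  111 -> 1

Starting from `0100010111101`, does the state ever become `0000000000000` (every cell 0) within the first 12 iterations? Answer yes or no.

no

0110010111001
0101010110101
0101010100101
0101010110101  (repeats iteration 2; period 2)
iteration 12: 0101010110101
iteration 12 is 0101010110101, still not uniform 0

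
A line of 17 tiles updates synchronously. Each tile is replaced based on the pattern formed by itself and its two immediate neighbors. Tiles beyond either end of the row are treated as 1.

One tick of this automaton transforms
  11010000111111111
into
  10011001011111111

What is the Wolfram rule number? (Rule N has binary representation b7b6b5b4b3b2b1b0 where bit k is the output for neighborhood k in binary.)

150

position 0: 111 → 1  (bit 7 = 1)
position 1: 110 → 0  (bit 6 = 0)
position 2: 101 → 0  (bit 5 = 0)
position 4: 100 → 1  (bit 4 = 1)
position 8: 011 → 0  (bit 3 = 0)
position 3: 010 → 1  (bit 2 = 1)
position 7: 001 → 1  (bit 1 = 1)
position 5: 000 → 0  (bit 0 = 0)
bits b7..b0 = 10010110 = 150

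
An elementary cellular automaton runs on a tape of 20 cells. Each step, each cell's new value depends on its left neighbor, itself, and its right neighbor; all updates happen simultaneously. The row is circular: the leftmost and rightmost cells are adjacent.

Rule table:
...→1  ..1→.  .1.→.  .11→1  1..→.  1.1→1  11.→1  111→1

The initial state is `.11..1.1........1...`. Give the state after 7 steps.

1111..11111111111111

step 1: .11...1..111111...11
step 2: 111.1....111111.1.11
step 3: 1111..11.1111111.111
step 4: 1111..11111111111111
step 5: 1111..11111111111111  (fixed point — unchanged through step 7)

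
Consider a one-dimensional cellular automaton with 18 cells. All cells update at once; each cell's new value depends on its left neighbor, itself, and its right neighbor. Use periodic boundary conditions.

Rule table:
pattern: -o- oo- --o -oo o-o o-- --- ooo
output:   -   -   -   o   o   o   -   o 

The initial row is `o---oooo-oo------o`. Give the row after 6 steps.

---oo-o-o-o-o-o-o-

step 1: -o--ooo-oo-o-----o
step 2: o-o-oo-oo-o-o-----
step 3: -o-oo-oo-o-o-o----
step 4: --oo-oo-o-o-o-o---
step 5: --o-oo-o-o-o-o-o--
step 6: ---oo-o-o-o-o-o-o-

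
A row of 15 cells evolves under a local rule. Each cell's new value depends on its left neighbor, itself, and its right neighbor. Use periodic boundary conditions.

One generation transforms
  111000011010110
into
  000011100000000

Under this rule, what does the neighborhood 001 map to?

At position 6 the neighborhood is 001; the next row has 1 there.

1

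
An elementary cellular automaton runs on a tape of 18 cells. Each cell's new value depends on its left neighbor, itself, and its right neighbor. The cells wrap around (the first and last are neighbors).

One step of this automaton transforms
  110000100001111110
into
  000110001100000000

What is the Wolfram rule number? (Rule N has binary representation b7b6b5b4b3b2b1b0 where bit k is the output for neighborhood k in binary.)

1

position 12: 111 → 0  (bit 7 = 0)
position 1: 110 → 0  (bit 6 = 0)
position 17: 101 → 0  (bit 5 = 0)
position 2: 100 → 0  (bit 4 = 0)
position 0: 011 → 0  (bit 3 = 0)
position 6: 010 → 0  (bit 2 = 0)
position 5: 001 → 0  (bit 1 = 0)
position 3: 000 → 1  (bit 0 = 1)
bits b7..b0 = 00000001 = 1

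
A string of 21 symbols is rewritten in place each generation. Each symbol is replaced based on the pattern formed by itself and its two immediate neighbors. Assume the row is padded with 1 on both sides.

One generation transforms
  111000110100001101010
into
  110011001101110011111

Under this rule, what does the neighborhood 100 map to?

0

At position 3 the neighborhood is 100; the next row has 0 there.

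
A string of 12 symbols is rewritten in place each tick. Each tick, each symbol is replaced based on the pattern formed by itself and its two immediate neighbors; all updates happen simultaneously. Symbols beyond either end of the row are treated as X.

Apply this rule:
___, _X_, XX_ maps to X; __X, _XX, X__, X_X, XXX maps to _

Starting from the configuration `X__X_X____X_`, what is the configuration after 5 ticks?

X__X_X__X_X_

X__X_X_XX_X_
X__X_X__X_X_
X__X_X__X_X_  (fixed point — unchanged through tick 5)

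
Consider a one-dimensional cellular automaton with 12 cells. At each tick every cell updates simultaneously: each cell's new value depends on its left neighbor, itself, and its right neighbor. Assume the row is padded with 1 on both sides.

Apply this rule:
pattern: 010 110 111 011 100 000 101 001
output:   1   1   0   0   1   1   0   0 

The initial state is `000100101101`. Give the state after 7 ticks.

110110100100
010010110110
011010010010
001011011010
101001001010
101101101010
100100101010

100100101010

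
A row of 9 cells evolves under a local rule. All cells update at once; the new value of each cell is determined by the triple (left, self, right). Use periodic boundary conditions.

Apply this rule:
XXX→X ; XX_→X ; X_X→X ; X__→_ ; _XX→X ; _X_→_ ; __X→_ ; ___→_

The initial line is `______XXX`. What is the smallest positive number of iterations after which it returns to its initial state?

1

______XXX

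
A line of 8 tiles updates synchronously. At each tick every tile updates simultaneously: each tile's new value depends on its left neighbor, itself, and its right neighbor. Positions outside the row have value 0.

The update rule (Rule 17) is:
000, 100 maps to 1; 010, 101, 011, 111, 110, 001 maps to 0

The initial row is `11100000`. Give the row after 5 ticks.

01111111

00011111
11000000
00111111
10000000
01111111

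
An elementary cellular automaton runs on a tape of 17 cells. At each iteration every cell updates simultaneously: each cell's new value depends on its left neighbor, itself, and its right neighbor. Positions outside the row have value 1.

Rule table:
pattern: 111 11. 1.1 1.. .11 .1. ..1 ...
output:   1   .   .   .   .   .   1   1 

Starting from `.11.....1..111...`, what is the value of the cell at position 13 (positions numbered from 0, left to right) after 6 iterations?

....1111..1.1..11
.111.11..1....1.1
..1.....1..111...
.1..1111..1.1..11
...1.11..1....1.1
.11.....1..111...
position 13 holds 1

1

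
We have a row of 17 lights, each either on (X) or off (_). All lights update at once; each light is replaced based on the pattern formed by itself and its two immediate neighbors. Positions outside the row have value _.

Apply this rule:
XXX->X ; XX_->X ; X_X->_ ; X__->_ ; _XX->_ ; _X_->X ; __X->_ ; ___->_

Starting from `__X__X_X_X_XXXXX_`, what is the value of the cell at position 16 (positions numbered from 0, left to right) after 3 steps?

_

__X__X_X_X__XXXX_
__X__X_X_X___XXX_
__X__X_X_X____XX_
position 16 holds _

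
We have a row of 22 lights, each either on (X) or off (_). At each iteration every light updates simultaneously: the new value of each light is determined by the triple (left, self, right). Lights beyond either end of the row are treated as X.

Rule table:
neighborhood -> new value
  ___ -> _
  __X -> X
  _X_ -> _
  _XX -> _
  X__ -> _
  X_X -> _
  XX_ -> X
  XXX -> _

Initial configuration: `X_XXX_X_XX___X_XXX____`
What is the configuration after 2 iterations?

X___X____X__X____X___X
X__X____X__X____X___X_

X__X____X__X____X___X_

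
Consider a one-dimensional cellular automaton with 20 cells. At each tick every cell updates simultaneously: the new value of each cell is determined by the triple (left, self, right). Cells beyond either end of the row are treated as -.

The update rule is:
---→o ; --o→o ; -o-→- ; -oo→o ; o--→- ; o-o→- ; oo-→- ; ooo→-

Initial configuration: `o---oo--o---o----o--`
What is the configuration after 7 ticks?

--ooo---oo--oo--o--o

--ooo--o--oo--ooo--o
ooo---o--oo--oo---o-
o---oo--oo--oo--oo--
--ooo--oo--oo--oo--o
ooo---oo--oo--oo--o-
o---ooo--oo--oo--o--
--ooo---oo--oo--o--o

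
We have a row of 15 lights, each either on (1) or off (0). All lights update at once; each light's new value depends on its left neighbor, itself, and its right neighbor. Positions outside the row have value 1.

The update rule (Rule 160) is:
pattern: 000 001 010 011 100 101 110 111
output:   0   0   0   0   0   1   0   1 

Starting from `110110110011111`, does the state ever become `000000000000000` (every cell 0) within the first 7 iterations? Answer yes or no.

yes

101001000001111
010000000000111
100000000000011
000000000000001
000000000000000
all cells are 0 at iteration 5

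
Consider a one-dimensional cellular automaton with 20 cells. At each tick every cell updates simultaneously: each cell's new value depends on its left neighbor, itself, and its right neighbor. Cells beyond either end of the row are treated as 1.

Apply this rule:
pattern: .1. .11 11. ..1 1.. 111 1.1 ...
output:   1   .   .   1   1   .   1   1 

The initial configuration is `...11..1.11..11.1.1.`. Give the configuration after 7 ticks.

111..1111..11..11111
...11....11..11.....
111..1111..11..11111  (repeats tick 1; period 2)
tick 7: 111..1111..11..11111

111..1111..11..11111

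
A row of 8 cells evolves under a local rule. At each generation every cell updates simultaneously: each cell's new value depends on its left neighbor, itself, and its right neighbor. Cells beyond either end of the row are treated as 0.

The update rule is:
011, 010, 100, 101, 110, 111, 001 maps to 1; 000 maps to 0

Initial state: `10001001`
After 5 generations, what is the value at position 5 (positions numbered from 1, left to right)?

1

generation 1: 11011111
generation 2: 11111111
generation 3: 11111111  (fixed point — unchanged through generation 5)
position 5 holds 1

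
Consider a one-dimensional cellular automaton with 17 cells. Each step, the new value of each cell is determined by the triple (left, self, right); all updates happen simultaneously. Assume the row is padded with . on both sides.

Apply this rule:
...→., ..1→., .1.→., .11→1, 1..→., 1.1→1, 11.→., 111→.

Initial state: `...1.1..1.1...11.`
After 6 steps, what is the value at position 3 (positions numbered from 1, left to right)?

.

....1....1....1..
.................
.................  (fixed point — unchanged through step 6)
position 3 holds .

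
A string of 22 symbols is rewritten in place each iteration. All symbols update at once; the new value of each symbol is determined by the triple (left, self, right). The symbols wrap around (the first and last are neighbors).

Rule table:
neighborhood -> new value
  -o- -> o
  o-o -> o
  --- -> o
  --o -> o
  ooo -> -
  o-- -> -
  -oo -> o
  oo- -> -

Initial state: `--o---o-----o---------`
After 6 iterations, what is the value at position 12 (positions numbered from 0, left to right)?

o

iteration 1: ooo-ooo-ooooo-oooooooo
iteration 2: ---oo--oo----oo-------
iteration 3: oooo--oo--oooo--oooooo
iteration 4: -----oo--oo----oo-----
iteration 5: oooooo--oo--oooo--oooo
iteration 6: -------oo--oo----oo---
position 12 holds o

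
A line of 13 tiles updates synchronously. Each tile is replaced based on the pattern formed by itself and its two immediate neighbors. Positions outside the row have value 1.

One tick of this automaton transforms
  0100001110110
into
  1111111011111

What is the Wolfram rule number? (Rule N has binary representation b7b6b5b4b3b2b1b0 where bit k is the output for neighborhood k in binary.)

position 7: 111 → 0  (bit 7 = 0)
position 8: 110 → 1  (bit 6 = 1)
position 0: 101 → 1  (bit 5 = 1)
position 2: 100 → 1  (bit 4 = 1)
position 6: 011 → 1  (bit 3 = 1)
position 1: 010 → 1  (bit 2 = 1)
position 5: 001 → 1  (bit 1 = 1)
position 3: 000 → 1  (bit 0 = 1)
bits b7..b0 = 01111111 = 127

127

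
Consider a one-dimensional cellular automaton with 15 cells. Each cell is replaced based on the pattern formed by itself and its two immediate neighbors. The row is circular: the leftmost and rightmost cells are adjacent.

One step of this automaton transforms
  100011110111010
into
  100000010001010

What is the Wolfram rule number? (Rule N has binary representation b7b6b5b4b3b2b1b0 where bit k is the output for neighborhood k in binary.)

68

position 5: 111 → 0  (bit 7 = 0)
position 7: 110 → 1  (bit 6 = 1)
position 8: 101 → 0  (bit 5 = 0)
position 1: 100 → 0  (bit 4 = 0)
position 4: 011 → 0  (bit 3 = 0)
position 0: 010 → 1  (bit 2 = 1)
position 3: 001 → 0  (bit 1 = 0)
position 2: 000 → 0  (bit 0 = 0)
bits b7..b0 = 01000100 = 68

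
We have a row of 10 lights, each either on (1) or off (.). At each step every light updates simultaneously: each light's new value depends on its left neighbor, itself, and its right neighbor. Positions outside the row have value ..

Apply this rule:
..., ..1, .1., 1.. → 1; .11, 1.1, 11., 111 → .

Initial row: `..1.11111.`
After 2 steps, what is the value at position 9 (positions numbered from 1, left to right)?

111......1
...1111111
position 9 holds 1

1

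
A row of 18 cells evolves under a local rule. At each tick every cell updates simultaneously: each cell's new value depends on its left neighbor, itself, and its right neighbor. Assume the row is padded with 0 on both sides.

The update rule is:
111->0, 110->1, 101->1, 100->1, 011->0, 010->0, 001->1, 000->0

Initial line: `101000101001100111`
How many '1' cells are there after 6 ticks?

tick 1: 010101010110111001
tick 2: 101010101011001110
tick 3: 010101010101110011
tick 4: 101010101010011101
tick 5: 010101010101100110
tick 6: 101010101010111011
count of 1: 11

11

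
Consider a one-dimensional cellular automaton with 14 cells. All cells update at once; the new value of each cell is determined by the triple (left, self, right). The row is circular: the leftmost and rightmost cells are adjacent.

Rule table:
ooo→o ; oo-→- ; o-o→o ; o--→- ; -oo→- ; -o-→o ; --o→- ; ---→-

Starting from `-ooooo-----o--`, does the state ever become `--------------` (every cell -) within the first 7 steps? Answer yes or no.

no

--ooo------o--
---o-------o--
---o-------o--  (fixed point — unchanged through step 7)
step 7 is ---o-------o--, still not uniform -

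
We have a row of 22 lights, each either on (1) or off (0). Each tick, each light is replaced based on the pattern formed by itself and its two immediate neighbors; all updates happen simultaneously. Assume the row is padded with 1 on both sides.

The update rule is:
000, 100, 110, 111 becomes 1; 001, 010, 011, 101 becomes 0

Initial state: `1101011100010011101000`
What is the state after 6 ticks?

tick 1: 1100001111001001100110
tick 2: 1111100111100100110010
tick 3: 1111110011110010011000
tick 4: 1111111001111001001110
tick 5: 1111111100111100100110
tick 6: 1111111110011110010010

1111111110011110010010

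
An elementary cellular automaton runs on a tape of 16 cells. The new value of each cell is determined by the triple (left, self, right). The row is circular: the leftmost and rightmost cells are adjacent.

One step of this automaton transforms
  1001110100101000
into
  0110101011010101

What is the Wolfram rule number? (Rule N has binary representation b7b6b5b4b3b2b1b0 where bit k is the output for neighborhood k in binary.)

178

position 4: 111 → 1  (bit 7 = 1)
position 5: 110 → 0  (bit 6 = 0)
position 6: 101 → 1  (bit 5 = 1)
position 1: 100 → 1  (bit 4 = 1)
position 3: 011 → 0  (bit 3 = 0)
position 0: 010 → 0  (bit 2 = 0)
position 2: 001 → 1  (bit 1 = 1)
position 14: 000 → 0  (bit 0 = 0)
bits b7..b0 = 10110010 = 178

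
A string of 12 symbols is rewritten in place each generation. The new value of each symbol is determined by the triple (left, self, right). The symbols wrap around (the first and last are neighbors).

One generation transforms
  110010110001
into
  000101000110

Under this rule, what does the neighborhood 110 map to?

At position 1 the neighborhood is 110; the next row has 0 there.

0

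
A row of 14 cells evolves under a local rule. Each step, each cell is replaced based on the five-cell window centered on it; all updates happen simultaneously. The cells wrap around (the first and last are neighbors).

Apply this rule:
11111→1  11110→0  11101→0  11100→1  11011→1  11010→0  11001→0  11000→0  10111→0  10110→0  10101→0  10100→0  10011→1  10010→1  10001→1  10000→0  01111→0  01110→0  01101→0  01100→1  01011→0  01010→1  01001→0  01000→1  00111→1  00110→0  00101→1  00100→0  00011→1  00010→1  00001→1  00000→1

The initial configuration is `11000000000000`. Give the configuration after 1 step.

01001111111111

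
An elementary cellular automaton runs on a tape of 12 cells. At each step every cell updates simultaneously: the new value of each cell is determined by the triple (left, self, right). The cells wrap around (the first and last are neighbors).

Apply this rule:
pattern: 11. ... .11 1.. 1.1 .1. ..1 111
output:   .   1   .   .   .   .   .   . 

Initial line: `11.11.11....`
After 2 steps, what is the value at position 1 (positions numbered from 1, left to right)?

1

step 1: .........11.
step 2: 11111111....
position 1 holds 1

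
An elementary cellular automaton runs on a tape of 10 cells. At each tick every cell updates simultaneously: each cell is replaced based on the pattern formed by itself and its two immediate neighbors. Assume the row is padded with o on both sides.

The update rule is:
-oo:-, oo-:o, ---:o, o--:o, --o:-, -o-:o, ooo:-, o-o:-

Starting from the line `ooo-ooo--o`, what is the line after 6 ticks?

o--oo-o-o-

--o---oo--
o-ooo--oo-
o---oo--o-
ooo--oo-o-
--oo--o-o-
o--oo-o-o-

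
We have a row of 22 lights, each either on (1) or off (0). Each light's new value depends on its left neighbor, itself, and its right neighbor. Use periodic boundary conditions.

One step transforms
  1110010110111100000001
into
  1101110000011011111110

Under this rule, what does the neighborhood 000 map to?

At position 15 the neighborhood is 000; the next row has 1 there.

1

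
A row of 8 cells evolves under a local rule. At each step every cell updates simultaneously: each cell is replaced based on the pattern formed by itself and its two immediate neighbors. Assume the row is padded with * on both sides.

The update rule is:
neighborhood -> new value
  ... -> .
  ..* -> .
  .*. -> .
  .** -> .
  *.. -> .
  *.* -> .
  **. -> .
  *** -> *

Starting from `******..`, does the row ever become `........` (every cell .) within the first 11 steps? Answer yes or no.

*****...
****....
***.....
**......
*.......
........
all cells are . at step 6

yes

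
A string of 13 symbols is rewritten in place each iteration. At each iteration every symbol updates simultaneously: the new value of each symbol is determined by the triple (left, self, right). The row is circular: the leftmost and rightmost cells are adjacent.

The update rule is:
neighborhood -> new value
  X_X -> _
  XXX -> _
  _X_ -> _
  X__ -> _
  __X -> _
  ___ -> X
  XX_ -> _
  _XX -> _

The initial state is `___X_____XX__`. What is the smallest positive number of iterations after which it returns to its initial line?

2

iteration 1: XX___XXX____X
iteration 2: ___X_____XX__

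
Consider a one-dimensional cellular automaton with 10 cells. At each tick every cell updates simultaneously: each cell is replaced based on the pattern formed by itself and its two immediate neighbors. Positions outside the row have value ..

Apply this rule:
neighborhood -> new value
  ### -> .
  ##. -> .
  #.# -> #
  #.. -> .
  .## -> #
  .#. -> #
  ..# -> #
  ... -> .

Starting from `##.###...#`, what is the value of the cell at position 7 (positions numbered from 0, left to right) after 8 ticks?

#.##....##
###....##.
#.....##..
#....##...
#...##....
#..##.....
#.##......
###.......
position 7 holds .

.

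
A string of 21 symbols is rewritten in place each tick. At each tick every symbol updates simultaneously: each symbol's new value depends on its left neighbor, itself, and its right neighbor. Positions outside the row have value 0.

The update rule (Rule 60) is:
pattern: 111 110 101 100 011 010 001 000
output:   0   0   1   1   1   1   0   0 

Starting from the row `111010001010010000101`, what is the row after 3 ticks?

101110111100101110110

100111001111011000111
110100101000110100100
101110111100101110110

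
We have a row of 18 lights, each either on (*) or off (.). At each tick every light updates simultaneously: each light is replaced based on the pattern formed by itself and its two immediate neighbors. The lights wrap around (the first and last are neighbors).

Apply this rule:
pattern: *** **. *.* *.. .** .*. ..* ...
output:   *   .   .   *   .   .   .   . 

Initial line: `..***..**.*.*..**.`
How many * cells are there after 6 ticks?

tick 1: ...*.*.......*...*
tick 2: *.....*.......*...
tick 3: .*.....*.......*..
tick 4: ..*.....*.......*.
tick 5: ...*.....*.......*
tick 6: *...*.....*.......
count of *: 3

3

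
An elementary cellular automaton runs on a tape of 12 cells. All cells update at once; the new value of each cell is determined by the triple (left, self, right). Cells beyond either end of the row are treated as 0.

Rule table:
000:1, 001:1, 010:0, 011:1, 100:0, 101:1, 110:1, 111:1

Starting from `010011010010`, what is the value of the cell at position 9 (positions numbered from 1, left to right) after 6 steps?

100111100100
001111101001
111111110010
111111110100
111111111001
111111111010
position 9 holds 1

1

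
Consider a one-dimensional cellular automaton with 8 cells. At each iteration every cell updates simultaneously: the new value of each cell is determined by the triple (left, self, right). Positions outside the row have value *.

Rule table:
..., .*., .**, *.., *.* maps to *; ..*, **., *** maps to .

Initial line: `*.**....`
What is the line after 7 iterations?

.**.***.
**.**..*
..**.*.*
*.*.****
.****...
**...**.
..**.*.*

..**.*.*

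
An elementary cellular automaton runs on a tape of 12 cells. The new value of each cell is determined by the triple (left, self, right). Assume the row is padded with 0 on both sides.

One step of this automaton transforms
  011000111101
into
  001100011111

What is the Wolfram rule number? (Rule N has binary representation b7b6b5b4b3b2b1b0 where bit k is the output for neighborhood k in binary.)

position 7: 111 → 1  (bit 7 = 1)
position 2: 110 → 1  (bit 6 = 1)
position 10: 101 → 1  (bit 5 = 1)
position 3: 100 → 1  (bit 4 = 1)
position 1: 011 → 0  (bit 3 = 0)
position 11: 010 → 1  (bit 2 = 1)
position 0: 001 → 0  (bit 1 = 0)
position 4: 000 → 0  (bit 0 = 0)
bits b7..b0 = 11110100 = 244

244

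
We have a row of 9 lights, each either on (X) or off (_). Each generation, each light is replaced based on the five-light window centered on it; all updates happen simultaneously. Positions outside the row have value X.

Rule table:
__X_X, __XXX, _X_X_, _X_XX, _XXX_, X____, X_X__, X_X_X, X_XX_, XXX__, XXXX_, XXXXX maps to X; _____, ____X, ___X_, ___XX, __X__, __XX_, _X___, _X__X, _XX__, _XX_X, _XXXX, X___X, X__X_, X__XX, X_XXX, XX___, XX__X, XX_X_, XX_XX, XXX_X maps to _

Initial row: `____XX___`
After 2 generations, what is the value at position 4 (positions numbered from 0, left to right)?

_

_X_______
_X_X_____
position 4 holds _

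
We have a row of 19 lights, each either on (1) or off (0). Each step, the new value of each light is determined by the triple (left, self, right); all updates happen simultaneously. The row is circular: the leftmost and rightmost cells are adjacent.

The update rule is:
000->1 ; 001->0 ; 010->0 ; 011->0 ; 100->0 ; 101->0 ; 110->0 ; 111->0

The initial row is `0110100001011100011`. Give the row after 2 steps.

0000001100000001000
1111100001111100011

1111100001111100011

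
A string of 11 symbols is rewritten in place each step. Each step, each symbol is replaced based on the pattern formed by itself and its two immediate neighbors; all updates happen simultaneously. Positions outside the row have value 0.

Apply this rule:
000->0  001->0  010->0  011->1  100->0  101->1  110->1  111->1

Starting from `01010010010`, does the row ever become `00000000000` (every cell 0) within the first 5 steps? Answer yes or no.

yes

00100000000
00000000000
all cells are 0 at step 2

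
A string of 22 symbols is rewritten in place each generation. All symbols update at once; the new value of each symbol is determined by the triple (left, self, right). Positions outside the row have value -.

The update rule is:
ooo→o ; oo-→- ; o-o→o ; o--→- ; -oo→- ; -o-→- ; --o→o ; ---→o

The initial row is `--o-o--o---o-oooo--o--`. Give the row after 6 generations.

-o--o--o-o--o--o---o--

oo-o--o--oo-o-oo--o--o
--o--o--o--o-o---o--o-
oo--o--o--o-o--oo--o--
---o--o--o-o--o---o--o
ooo--o--o-o--o--oo--o-
-o--o--o-o--o--o---o--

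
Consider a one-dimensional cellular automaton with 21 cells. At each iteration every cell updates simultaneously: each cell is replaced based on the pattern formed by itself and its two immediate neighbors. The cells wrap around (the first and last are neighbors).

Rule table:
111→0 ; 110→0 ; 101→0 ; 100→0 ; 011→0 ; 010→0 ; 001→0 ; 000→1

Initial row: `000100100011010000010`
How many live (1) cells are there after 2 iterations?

110000001000000111000
000111100011110000010
count of 1: 9

9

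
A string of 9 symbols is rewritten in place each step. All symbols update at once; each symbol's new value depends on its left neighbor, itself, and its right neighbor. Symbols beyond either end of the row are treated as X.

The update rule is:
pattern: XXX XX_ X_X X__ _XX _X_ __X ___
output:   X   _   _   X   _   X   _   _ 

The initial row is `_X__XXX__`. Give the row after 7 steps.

_X_X_X_X_

_XX__X_X_
___X_X_X_
X__X_X_X_
_X_X_X_X_
_X_X_X_X_  (fixed point — unchanged through step 7)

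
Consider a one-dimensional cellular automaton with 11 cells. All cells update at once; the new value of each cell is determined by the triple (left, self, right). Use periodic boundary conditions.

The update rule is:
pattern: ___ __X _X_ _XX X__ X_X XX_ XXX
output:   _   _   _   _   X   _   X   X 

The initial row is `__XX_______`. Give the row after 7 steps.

_________XX

step 1: ___XX______
step 2: ____XX_____
step 3: _____XX____
step 4: ______XX___
step 5: _______XX__
step 6: ________XX_
step 7: _________XX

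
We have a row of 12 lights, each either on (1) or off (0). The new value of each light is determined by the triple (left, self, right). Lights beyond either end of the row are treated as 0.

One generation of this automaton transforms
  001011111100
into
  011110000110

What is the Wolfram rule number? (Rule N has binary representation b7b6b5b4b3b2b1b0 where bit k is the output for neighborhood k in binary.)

position 5: 111 → 0  (bit 7 = 0)
position 9: 110 → 1  (bit 6 = 1)
position 3: 101 → 1  (bit 5 = 1)
position 10: 100 → 1  (bit 4 = 1)
position 4: 011 → 1  (bit 3 = 1)
position 2: 010 → 1  (bit 2 = 1)
position 1: 001 → 1  (bit 1 = 1)
position 0: 000 → 0  (bit 0 = 0)
bits b7..b0 = 01111110 = 126

126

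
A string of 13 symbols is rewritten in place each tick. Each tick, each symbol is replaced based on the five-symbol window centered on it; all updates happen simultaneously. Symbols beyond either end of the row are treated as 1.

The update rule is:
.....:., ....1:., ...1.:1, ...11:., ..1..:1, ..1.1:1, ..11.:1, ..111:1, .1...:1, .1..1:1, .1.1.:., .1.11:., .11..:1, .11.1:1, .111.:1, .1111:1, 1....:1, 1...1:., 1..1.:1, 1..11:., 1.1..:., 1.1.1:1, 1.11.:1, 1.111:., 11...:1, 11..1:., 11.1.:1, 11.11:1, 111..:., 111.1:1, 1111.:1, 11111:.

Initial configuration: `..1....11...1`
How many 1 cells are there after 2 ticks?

6

.1111..111..1
1.11...11...1
count of 1: 6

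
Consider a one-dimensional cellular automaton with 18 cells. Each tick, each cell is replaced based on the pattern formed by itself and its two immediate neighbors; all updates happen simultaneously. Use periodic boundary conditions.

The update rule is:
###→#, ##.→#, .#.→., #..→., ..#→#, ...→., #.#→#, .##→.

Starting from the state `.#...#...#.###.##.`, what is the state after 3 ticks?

..#...#.#.#.#.###.

#...#...#.#.###.#.
...#...#.#.#.###.#
..#...#.#.#.#.###.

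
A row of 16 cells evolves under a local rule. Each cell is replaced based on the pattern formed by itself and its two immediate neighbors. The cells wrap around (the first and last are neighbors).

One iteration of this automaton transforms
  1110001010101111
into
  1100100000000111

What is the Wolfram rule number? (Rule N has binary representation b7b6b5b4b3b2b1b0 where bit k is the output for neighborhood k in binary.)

position 0: 111 → 1  (bit 7 = 1)
position 2: 110 → 0  (bit 6 = 0)
position 7: 101 → 0  (bit 5 = 0)
position 3: 100 → 0  (bit 4 = 0)
position 12: 011 → 0  (bit 3 = 0)
position 6: 010 → 0  (bit 2 = 0)
position 5: 001 → 0  (bit 1 = 0)
position 4: 000 → 1  (bit 0 = 1)
bits b7..b0 = 10000001 = 129

129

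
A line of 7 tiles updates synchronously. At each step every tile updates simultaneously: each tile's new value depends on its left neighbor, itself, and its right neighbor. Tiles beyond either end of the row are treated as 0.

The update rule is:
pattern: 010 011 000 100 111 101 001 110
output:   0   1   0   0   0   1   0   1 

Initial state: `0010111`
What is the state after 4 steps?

step 1: 0001101
step 2: 0001110
step 3: 0001010
step 4: 0000100

0000100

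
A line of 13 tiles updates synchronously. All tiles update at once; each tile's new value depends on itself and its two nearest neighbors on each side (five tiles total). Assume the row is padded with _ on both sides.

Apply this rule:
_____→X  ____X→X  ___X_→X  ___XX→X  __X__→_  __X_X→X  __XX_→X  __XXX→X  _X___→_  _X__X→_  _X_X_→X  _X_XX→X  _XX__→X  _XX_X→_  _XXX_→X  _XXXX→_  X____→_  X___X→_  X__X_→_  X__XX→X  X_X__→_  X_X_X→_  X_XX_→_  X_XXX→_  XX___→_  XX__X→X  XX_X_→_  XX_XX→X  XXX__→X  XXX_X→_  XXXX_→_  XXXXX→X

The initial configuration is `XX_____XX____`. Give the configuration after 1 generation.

XX__XXXXX__XX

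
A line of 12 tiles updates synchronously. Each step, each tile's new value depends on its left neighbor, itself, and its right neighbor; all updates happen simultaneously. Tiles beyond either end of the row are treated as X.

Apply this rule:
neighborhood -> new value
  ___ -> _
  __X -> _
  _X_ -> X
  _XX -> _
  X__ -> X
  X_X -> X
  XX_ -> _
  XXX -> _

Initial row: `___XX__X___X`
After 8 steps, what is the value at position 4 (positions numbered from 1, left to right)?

X____X_XX___
_X___XX__X__
XXX____X_XX_
___X___XX__X
X__XX____X__
_X___X___XX_
XXX__XX____X
___X___X____
position 4 holds X

X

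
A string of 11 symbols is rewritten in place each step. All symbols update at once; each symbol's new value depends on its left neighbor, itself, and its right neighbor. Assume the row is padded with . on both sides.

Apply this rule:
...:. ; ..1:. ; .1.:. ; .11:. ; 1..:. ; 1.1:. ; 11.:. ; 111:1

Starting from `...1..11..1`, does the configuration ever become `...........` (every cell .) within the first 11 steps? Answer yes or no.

step 1: ...........
all cells are . at step 1

yes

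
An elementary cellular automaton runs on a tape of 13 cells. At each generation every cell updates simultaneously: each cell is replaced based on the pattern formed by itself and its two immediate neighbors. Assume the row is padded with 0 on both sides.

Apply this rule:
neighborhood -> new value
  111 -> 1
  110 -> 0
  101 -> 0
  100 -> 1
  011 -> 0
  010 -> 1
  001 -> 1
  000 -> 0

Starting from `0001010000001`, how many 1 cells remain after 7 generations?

6

0011011000011
0100000100100
1110001111110
0101010111101
1101010011001
0001011100111
0011001011010
count of 1: 6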